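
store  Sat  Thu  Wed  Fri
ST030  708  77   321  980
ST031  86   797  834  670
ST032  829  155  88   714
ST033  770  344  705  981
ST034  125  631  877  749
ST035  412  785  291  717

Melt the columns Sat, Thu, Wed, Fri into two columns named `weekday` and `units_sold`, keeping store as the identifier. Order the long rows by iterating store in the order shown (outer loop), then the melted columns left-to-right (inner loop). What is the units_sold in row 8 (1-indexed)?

24 rows total (6 × 4). Row 8: index ⌊(8-1)/4⌋ = 1 into store → ST031; (8-1) mod 4 = 3 into the melted columns → Fri.
So row 8 is (ST031, Fri, 670); units_sold = 670.

670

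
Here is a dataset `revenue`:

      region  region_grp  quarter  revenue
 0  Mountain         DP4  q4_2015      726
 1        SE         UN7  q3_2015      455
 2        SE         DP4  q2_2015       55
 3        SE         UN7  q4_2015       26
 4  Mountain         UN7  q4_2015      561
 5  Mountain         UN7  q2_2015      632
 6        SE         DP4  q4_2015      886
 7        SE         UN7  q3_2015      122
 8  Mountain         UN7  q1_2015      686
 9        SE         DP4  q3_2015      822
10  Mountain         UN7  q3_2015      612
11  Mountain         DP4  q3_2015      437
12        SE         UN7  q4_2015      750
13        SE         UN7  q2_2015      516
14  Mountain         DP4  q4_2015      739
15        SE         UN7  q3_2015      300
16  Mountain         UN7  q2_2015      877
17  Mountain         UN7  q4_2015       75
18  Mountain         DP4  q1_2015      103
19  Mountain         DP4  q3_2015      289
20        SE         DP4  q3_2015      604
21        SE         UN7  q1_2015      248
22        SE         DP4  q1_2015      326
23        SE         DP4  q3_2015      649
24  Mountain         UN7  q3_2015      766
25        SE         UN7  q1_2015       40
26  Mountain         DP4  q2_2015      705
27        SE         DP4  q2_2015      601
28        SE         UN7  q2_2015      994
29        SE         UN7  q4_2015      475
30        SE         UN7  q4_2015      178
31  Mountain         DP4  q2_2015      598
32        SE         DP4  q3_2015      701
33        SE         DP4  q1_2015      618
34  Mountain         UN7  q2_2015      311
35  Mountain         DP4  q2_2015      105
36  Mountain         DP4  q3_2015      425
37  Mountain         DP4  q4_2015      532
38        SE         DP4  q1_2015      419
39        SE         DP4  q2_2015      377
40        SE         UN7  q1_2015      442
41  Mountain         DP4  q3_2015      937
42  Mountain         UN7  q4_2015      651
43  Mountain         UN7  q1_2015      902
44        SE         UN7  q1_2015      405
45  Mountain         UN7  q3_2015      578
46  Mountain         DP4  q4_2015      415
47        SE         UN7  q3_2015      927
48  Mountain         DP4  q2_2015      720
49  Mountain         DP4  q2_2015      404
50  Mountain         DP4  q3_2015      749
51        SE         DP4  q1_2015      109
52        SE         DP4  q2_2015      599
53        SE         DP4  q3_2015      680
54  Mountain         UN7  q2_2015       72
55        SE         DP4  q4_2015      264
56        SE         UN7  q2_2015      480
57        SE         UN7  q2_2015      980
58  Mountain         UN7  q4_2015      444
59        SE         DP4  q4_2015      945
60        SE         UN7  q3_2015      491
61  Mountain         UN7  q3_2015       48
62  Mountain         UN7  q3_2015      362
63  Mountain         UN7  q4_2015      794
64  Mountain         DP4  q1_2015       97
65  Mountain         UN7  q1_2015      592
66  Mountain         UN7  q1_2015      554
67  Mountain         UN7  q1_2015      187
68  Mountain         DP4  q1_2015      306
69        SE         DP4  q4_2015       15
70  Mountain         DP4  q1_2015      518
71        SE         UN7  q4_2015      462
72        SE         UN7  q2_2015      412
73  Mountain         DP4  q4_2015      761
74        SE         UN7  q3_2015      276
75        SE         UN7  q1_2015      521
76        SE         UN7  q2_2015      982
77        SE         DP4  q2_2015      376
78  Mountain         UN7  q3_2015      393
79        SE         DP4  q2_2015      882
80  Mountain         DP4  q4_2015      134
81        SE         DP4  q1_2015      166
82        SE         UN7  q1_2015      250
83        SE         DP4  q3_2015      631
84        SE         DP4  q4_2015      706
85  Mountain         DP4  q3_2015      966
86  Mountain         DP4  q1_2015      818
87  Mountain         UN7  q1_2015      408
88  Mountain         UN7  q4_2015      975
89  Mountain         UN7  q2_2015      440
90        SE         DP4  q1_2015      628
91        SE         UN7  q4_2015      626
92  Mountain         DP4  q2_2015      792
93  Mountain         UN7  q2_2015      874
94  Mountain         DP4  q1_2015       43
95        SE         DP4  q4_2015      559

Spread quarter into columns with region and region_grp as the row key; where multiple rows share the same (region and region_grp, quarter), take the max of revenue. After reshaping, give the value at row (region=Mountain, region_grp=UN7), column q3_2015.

Rows with region=Mountain, region_grp=UN7 and quarter=q3_2015: revenue values are 612, 766, 578, 48, 362, 393.
max(612, 766, 578, 48, 362, 393) = 766.

766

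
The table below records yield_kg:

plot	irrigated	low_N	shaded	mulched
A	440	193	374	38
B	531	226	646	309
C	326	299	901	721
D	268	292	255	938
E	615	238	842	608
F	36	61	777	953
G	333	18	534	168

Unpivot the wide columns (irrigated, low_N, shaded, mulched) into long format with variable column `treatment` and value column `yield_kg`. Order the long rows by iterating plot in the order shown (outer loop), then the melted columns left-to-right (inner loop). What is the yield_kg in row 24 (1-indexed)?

953

28 rows total (7 × 4). Row 24: index ⌊(24-1)/4⌋ = 5 into plot → F; (24-1) mod 4 = 3 into the melted columns → mulched.
So row 24 is (F, mulched, 953); yield_kg = 953.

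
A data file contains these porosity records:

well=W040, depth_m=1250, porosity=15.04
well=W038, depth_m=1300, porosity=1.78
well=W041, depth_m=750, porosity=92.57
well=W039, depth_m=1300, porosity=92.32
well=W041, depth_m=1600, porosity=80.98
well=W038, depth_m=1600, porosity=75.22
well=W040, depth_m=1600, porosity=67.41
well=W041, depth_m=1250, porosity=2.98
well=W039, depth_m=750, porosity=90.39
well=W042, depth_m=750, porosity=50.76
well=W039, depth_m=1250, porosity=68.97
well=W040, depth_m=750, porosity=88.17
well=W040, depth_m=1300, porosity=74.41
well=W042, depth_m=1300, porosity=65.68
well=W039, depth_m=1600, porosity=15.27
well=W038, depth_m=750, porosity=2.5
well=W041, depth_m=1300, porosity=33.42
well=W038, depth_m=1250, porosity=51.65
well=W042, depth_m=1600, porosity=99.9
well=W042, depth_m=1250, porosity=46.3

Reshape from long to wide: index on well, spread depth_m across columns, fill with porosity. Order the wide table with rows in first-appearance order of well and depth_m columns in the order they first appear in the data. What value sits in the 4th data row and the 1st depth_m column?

68.97

With rows in first-appearance order of well, row 4 is well=W039. depth_m columns in first-appearance order: 1250, 1300, 750, 1600; column 1 is 1250.
Long rows with well=W039, depth_m=1250: porosity = 68.97.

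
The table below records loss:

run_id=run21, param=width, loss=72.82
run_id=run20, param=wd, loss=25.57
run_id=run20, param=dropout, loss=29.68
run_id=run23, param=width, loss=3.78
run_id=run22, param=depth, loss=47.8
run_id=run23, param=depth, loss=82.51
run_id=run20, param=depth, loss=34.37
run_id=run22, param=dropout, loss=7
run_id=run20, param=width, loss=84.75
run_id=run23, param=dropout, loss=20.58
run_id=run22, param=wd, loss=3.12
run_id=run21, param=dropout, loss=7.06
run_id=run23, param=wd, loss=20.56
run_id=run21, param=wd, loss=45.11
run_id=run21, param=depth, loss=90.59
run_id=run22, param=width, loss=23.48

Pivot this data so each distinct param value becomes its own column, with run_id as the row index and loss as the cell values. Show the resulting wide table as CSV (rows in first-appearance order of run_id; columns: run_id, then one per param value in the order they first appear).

Columns: run_id plus the 4 distinct param values (width, wd, dropout, depth).
For example, row run21 column width takes loss=72.82 from the long row (run21, width).

run_id,width,wd,dropout,depth
run21,72.82,45.11,7.06,90.59
run20,84.75,25.57,29.68,34.37
run23,3.78,20.56,20.58,82.51
run22,23.48,3.12,7,47.8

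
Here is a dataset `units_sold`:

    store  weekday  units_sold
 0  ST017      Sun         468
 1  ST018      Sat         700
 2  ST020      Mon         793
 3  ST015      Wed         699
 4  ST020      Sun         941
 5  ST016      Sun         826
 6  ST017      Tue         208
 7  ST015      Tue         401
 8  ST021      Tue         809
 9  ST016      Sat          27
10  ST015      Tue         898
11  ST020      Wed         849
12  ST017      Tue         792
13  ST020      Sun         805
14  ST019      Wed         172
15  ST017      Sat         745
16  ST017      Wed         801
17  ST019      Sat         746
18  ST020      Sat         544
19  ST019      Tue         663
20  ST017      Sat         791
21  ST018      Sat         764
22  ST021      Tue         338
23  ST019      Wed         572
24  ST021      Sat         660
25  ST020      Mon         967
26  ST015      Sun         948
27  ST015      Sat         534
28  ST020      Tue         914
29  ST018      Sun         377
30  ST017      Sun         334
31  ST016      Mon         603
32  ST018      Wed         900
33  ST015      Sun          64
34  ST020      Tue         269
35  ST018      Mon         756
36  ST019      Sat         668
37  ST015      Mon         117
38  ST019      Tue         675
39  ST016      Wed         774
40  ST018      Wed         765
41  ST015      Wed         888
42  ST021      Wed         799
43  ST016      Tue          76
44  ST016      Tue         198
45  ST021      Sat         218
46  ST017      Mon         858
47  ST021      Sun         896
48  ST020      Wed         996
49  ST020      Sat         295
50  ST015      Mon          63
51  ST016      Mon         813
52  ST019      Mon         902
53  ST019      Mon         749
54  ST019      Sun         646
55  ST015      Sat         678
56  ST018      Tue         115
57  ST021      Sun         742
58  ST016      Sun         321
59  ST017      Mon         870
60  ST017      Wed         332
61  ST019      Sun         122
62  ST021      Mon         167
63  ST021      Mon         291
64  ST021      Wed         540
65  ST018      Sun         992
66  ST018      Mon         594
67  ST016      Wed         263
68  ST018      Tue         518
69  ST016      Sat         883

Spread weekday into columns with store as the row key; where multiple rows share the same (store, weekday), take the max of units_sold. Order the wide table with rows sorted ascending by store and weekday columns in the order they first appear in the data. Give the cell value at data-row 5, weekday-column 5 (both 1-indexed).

With rows sorted ascending by store, row 5 is store=ST019. weekday columns in first-appearance order: Sun, Sat, Mon, Wed, Tue; column 5 is Tue.
Long rows with store=ST019, weekday=Tue: max(663, 675) = 675.

675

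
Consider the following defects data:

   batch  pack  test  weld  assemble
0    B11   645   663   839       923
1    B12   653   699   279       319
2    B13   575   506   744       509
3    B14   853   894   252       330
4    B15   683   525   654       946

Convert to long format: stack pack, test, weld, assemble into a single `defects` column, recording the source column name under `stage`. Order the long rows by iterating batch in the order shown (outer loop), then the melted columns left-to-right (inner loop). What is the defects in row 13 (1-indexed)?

20 rows total (5 × 4). Row 13: index ⌊(13-1)/4⌋ = 3 into batch → B14; (13-1) mod 4 = 0 into the melted columns → pack.
So row 13 is (B14, pack, 853); defects = 853.

853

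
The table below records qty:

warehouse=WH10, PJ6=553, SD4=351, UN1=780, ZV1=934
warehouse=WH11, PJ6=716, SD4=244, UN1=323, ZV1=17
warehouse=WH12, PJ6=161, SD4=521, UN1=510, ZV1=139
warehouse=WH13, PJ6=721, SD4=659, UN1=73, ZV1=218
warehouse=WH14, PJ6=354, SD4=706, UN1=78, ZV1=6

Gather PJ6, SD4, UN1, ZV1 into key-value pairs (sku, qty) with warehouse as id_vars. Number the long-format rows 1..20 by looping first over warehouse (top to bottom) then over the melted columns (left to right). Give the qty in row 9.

161

20 rows total (5 × 4). Row 9: index ⌊(9-1)/4⌋ = 2 into warehouse → WH12; (9-1) mod 4 = 0 into the melted columns → PJ6.
So row 9 is (WH12, PJ6, 161); qty = 161.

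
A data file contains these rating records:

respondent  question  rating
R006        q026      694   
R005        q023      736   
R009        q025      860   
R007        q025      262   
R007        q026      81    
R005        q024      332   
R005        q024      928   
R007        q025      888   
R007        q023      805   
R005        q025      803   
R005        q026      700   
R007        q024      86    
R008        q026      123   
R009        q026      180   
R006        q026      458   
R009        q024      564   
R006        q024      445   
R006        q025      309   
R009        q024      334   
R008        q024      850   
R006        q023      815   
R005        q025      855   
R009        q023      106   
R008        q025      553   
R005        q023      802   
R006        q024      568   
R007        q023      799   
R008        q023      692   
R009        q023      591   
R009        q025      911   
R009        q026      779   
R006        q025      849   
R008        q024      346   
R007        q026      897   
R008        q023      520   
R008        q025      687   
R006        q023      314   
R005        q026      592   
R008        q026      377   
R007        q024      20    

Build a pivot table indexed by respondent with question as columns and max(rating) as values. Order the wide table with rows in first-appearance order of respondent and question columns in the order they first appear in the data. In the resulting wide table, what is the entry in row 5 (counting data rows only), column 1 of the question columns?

With rows in first-appearance order of respondent, row 5 is respondent=R008. question columns in first-appearance order: q026, q023, q025, q024; column 1 is q026.
Long rows with respondent=R008, question=q026: max(123, 377) = 377.

377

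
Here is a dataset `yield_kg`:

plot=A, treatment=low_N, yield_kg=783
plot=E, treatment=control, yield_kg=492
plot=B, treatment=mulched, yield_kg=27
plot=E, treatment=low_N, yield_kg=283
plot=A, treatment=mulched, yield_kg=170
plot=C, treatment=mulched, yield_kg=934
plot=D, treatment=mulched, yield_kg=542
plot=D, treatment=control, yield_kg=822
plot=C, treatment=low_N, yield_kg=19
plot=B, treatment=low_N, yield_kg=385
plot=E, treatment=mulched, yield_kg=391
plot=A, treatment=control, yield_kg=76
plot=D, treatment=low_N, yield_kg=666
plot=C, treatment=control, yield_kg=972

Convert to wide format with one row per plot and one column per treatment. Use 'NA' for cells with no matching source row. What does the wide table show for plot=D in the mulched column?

542

The long row with plot=D, treatment=mulched has yield_kg=542.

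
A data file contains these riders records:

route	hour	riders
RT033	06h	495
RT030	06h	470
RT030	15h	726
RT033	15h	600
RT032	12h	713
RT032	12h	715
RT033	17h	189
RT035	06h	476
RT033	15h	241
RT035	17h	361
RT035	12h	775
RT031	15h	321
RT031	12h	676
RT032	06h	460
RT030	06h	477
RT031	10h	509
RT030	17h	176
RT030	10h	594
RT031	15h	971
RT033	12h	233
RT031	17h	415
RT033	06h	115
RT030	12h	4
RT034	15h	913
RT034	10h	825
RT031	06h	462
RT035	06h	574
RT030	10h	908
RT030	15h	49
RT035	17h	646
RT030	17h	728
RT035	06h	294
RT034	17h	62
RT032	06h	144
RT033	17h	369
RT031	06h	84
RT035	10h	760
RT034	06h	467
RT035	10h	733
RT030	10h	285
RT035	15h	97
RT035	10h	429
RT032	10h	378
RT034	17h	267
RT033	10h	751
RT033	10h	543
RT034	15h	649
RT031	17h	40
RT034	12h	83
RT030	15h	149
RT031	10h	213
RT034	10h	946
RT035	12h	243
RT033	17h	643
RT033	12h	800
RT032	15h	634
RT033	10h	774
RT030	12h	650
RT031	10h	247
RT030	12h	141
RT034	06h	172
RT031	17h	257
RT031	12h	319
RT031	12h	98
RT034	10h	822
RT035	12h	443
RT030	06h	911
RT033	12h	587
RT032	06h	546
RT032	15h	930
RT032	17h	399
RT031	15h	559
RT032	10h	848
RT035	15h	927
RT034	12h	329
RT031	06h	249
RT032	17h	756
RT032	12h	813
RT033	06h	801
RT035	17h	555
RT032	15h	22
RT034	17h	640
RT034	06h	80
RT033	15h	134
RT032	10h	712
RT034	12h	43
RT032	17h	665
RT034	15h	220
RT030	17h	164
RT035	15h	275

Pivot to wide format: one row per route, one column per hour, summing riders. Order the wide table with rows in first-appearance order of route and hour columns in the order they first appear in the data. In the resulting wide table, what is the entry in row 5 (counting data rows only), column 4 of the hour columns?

712

With rows in first-appearance order of route, row 5 is route=RT031. hour columns in first-appearance order: 06h, 15h, 12h, 17h, 10h; column 4 is 17h.
Long rows with route=RT031, hour=17h: 415 + 40 + 257 = 712.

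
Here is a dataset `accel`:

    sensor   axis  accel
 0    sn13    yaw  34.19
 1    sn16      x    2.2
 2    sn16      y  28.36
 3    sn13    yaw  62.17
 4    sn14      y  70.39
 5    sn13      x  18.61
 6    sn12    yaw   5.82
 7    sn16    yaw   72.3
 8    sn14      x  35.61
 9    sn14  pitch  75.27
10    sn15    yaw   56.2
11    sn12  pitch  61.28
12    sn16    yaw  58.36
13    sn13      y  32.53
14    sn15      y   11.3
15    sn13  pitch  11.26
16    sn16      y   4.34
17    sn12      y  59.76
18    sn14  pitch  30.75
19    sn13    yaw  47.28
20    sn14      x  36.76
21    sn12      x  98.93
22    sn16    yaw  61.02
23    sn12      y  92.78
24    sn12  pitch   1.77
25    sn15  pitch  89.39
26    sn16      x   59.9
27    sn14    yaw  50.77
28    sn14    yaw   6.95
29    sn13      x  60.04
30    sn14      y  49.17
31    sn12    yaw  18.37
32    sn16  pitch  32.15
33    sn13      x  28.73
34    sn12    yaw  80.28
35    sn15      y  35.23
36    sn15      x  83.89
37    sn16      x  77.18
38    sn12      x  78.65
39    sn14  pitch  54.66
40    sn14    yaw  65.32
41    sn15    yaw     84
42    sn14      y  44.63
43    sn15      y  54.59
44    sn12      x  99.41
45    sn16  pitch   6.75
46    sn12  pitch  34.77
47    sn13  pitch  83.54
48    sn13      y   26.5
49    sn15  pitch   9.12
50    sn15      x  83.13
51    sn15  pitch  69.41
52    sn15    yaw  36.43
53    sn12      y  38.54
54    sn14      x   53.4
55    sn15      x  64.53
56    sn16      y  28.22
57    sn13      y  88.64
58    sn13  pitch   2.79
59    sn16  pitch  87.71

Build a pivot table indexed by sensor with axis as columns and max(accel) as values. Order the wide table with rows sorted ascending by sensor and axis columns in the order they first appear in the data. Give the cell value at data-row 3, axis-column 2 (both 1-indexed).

53.4

With rows sorted ascending by sensor, row 3 is sensor=sn14. axis columns in first-appearance order: yaw, x, y, pitch; column 2 is x.
Long rows with sensor=sn14, axis=x: max(35.61, 36.76, 53.4) = 53.4.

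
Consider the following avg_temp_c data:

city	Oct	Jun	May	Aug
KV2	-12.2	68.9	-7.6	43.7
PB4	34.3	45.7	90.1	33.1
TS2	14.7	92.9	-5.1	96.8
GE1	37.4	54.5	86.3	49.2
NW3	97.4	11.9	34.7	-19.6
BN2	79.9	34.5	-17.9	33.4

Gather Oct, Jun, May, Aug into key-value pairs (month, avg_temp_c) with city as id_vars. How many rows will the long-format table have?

6 city values × 4 melted columns = 24 rows.

24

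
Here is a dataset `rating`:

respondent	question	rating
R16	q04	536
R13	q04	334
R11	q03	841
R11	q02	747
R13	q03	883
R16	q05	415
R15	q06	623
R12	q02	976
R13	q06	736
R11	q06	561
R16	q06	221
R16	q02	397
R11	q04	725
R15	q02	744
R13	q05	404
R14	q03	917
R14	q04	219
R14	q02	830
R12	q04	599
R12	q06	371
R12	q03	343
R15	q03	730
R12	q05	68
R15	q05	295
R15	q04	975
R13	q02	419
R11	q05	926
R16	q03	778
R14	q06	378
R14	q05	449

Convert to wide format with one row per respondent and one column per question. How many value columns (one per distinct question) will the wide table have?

5 distinct question values: q02, q03, q04, q05, q06.

5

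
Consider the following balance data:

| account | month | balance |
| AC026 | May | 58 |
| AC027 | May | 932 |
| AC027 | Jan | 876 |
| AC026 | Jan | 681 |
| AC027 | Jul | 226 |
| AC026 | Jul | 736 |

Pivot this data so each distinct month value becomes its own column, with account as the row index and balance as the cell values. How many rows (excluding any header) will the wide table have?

2 distinct account values → 2 rows.

2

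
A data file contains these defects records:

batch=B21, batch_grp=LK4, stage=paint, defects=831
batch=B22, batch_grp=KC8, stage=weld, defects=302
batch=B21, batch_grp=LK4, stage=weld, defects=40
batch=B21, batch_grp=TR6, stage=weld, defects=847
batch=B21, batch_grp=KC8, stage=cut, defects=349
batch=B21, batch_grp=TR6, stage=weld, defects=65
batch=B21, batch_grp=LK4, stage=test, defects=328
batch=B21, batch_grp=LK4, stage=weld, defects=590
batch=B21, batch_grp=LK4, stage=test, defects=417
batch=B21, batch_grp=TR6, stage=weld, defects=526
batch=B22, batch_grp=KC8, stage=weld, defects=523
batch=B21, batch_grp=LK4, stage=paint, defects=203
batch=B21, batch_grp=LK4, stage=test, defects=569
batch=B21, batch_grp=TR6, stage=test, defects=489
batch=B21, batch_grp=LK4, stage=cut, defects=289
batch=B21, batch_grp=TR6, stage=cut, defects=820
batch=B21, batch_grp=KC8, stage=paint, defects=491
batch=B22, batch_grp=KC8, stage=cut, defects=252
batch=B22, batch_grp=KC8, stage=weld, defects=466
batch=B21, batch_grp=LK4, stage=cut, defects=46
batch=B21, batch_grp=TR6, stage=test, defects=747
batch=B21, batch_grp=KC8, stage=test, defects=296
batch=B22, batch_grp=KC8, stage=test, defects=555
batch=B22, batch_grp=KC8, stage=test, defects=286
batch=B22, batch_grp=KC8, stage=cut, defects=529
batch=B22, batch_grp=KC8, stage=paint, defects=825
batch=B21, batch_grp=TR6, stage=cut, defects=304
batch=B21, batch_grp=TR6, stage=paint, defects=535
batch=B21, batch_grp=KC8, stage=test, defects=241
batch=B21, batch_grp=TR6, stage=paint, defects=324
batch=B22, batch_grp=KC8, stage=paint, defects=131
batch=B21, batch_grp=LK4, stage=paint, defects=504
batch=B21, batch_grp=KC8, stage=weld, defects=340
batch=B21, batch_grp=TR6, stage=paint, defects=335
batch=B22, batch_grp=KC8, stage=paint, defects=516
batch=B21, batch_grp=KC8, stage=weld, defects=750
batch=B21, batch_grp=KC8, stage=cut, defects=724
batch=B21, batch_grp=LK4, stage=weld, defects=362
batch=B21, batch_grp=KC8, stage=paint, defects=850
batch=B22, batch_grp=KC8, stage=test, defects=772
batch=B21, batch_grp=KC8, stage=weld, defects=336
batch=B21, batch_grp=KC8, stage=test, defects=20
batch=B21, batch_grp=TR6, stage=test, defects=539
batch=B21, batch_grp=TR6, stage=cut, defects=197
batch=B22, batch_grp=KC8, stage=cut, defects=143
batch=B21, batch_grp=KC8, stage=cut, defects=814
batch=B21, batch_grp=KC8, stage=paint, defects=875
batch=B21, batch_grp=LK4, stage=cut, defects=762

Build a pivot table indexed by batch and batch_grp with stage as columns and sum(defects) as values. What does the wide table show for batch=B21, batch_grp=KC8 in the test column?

557

Rows with batch=B21, batch_grp=KC8 and stage=test: defects values are 296, 241, 20.
296 + 241 + 20 = 557.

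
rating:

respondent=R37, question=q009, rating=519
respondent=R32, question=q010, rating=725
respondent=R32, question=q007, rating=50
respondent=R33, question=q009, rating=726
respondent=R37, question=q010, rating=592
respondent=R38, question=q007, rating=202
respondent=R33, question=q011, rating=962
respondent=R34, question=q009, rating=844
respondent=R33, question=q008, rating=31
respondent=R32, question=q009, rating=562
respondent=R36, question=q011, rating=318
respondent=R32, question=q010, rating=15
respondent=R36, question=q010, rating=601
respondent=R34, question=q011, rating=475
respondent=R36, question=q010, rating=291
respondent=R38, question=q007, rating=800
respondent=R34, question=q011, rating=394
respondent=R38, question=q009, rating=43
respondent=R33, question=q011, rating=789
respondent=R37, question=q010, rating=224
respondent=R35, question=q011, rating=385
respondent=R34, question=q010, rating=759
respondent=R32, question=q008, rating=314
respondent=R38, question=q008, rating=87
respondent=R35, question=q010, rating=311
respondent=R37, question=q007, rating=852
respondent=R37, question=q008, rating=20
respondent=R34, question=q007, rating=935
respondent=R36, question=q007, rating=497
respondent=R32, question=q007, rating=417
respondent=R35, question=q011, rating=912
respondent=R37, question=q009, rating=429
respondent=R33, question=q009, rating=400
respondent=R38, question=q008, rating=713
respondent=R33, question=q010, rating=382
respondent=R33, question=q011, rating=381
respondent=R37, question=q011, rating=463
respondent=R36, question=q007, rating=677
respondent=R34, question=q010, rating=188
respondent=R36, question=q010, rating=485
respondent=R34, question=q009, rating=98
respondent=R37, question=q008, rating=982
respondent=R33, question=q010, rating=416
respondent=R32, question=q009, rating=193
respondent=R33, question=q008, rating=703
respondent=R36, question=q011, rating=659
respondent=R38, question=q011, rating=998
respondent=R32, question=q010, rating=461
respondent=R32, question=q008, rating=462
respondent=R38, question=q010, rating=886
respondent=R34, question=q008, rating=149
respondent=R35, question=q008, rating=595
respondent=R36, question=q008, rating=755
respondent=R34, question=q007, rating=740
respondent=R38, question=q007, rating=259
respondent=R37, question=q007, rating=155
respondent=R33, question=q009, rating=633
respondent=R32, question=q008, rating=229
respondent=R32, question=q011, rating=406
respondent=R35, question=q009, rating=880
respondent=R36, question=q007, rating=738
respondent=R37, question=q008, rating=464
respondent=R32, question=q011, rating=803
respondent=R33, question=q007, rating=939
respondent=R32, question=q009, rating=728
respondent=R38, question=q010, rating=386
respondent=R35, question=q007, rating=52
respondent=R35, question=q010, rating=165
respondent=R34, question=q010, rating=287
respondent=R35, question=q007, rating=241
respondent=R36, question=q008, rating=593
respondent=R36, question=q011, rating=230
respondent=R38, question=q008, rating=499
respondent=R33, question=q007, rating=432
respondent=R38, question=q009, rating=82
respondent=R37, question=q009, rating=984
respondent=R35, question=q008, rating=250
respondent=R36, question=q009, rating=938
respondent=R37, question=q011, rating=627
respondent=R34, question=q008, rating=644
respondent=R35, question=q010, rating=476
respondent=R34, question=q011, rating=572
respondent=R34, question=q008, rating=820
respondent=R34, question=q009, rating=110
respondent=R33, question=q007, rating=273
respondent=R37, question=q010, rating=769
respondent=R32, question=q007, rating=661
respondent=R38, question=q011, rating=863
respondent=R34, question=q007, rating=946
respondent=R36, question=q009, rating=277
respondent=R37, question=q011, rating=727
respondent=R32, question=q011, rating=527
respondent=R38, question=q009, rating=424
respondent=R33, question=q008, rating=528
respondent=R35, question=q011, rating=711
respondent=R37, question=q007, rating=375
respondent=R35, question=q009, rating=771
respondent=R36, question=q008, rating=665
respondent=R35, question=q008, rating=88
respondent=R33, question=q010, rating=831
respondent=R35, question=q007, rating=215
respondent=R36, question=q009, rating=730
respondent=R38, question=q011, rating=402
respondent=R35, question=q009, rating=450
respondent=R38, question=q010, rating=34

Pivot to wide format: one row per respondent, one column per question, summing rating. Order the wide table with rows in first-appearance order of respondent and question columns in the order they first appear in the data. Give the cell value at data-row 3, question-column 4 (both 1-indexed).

2132

With rows in first-appearance order of respondent, row 3 is respondent=R33. question columns in first-appearance order: q009, q010, q007, q011, q008; column 4 is q011.
Long rows with respondent=R33, question=q011: 962 + 789 + 381 = 2132.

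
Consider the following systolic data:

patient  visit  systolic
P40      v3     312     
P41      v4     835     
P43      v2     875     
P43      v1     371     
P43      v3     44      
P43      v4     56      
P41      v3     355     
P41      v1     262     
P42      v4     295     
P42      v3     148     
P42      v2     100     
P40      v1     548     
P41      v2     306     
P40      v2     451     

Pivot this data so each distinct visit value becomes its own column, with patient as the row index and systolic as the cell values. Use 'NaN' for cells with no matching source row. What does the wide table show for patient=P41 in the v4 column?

835

The long row with patient=P41, visit=v4 has systolic=835.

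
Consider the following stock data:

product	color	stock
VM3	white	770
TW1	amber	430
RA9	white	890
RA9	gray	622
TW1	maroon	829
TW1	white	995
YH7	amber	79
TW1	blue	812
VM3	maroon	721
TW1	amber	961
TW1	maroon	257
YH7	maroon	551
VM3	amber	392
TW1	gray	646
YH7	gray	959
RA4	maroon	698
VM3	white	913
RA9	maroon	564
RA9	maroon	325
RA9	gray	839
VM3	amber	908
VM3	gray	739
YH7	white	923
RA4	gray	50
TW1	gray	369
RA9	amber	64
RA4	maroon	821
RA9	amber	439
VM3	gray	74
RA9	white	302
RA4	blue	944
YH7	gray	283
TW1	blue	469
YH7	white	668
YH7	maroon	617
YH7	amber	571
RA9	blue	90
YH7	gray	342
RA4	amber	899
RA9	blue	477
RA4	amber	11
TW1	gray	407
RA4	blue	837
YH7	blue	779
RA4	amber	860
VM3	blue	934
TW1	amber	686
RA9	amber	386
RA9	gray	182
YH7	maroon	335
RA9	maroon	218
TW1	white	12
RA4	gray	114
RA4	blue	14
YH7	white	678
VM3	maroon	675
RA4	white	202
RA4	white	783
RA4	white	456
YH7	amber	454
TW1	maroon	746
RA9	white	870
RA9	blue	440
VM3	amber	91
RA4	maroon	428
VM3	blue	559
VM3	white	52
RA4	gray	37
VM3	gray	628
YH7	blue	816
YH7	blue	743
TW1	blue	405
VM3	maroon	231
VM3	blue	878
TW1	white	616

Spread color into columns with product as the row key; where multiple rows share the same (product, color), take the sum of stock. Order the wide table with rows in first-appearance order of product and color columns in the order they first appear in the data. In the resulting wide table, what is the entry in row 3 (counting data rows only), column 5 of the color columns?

1007

With rows in first-appearance order of product, row 3 is product=RA9. color columns in first-appearance order: white, amber, gray, maroon, blue; column 5 is blue.
Long rows with product=RA9, color=blue: 90 + 477 + 440 = 1007.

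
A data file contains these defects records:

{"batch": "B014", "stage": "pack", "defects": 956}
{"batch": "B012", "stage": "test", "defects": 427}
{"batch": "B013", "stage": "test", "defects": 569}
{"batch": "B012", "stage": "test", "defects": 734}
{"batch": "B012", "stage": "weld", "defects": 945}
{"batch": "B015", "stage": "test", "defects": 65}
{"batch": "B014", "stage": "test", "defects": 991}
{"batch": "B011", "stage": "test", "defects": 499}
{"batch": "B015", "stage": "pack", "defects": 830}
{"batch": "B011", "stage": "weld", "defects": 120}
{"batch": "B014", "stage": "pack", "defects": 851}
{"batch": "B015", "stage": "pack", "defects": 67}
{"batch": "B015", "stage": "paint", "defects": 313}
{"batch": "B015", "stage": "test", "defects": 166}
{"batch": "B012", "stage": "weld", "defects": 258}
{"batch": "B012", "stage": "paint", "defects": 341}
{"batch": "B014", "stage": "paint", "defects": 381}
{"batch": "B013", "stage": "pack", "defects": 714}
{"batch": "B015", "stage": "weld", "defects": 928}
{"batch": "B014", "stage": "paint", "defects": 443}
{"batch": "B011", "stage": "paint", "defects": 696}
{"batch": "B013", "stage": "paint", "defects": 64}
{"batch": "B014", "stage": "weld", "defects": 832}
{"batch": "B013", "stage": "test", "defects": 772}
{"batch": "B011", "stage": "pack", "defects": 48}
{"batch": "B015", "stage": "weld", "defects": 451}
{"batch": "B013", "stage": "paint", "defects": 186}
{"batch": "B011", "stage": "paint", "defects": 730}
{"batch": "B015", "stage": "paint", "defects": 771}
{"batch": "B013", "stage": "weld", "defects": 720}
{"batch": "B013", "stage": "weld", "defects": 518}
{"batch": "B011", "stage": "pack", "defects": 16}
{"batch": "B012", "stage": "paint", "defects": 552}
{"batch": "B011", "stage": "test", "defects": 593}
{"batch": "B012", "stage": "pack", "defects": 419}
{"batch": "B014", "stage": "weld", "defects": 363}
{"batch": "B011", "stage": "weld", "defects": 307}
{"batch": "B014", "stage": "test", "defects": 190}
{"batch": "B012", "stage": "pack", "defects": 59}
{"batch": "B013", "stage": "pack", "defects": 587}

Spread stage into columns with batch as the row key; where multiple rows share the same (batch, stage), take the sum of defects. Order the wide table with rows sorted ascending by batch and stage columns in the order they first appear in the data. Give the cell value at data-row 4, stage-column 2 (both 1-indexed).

1181

With rows sorted ascending by batch, row 4 is batch=B014. stage columns in first-appearance order: pack, test, weld, paint; column 2 is test.
Long rows with batch=B014, stage=test: 991 + 190 = 1181.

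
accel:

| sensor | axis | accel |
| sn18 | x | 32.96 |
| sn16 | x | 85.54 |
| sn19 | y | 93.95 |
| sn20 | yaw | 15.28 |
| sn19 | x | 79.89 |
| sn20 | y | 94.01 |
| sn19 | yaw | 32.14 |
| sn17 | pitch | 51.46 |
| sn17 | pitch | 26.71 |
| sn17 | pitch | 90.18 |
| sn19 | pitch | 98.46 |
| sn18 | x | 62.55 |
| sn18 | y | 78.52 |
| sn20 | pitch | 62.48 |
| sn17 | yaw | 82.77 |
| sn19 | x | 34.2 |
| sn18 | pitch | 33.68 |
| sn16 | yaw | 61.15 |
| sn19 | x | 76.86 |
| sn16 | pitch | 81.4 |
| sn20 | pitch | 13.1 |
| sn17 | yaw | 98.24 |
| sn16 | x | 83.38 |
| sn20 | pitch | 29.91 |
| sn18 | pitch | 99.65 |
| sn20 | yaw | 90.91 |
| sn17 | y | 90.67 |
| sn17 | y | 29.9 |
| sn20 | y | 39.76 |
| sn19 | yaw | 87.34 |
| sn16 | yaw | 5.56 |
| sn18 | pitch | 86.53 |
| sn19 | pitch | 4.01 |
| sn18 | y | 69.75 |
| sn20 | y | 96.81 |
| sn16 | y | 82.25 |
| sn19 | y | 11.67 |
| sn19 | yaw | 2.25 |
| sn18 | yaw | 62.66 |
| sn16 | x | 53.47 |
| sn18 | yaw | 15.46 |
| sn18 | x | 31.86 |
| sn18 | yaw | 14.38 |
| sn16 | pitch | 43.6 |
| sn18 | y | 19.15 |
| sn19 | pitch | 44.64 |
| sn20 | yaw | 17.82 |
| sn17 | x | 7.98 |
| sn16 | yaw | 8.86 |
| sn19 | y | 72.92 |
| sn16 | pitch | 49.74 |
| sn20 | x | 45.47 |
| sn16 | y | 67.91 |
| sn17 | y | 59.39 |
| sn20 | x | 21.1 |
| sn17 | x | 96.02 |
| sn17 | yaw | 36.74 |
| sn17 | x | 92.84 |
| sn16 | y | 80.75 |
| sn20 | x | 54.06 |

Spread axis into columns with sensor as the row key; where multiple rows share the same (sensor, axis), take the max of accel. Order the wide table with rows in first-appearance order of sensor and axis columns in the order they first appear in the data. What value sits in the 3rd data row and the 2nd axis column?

With rows in first-appearance order of sensor, row 3 is sensor=sn19. axis columns in first-appearance order: x, y, yaw, pitch; column 2 is y.
Long rows with sensor=sn19, axis=y: max(93.95, 11.67, 72.92) = 93.95.

93.95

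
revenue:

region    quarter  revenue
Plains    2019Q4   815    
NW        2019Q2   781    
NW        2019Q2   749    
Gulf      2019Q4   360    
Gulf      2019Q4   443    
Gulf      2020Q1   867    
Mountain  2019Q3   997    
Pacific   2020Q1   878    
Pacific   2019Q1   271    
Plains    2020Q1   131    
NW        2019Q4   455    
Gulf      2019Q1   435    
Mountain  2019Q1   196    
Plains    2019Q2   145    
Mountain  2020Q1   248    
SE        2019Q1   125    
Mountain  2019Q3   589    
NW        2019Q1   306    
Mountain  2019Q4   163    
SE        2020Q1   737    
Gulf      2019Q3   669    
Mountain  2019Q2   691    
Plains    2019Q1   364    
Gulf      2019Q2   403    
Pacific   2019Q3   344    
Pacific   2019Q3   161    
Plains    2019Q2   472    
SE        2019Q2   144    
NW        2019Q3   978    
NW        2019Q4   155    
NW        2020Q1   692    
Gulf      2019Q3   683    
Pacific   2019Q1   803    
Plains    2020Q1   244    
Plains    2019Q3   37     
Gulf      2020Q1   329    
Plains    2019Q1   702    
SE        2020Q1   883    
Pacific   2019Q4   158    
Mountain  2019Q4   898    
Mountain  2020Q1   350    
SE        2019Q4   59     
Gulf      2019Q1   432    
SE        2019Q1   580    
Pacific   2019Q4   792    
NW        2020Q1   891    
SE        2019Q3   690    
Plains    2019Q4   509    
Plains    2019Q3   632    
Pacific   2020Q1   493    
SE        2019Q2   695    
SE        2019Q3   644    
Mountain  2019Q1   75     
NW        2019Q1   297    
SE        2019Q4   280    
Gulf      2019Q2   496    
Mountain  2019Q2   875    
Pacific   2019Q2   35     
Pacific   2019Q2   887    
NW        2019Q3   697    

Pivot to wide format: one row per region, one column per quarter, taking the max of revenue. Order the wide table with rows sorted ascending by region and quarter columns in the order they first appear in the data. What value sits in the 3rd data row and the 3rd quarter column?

With rows sorted ascending by region, row 3 is region=NW. quarter columns in first-appearance order: 2019Q4, 2019Q2, 2020Q1, 2019Q3, 2019Q1; column 3 is 2020Q1.
Long rows with region=NW, quarter=2020Q1: max(692, 891) = 891.

891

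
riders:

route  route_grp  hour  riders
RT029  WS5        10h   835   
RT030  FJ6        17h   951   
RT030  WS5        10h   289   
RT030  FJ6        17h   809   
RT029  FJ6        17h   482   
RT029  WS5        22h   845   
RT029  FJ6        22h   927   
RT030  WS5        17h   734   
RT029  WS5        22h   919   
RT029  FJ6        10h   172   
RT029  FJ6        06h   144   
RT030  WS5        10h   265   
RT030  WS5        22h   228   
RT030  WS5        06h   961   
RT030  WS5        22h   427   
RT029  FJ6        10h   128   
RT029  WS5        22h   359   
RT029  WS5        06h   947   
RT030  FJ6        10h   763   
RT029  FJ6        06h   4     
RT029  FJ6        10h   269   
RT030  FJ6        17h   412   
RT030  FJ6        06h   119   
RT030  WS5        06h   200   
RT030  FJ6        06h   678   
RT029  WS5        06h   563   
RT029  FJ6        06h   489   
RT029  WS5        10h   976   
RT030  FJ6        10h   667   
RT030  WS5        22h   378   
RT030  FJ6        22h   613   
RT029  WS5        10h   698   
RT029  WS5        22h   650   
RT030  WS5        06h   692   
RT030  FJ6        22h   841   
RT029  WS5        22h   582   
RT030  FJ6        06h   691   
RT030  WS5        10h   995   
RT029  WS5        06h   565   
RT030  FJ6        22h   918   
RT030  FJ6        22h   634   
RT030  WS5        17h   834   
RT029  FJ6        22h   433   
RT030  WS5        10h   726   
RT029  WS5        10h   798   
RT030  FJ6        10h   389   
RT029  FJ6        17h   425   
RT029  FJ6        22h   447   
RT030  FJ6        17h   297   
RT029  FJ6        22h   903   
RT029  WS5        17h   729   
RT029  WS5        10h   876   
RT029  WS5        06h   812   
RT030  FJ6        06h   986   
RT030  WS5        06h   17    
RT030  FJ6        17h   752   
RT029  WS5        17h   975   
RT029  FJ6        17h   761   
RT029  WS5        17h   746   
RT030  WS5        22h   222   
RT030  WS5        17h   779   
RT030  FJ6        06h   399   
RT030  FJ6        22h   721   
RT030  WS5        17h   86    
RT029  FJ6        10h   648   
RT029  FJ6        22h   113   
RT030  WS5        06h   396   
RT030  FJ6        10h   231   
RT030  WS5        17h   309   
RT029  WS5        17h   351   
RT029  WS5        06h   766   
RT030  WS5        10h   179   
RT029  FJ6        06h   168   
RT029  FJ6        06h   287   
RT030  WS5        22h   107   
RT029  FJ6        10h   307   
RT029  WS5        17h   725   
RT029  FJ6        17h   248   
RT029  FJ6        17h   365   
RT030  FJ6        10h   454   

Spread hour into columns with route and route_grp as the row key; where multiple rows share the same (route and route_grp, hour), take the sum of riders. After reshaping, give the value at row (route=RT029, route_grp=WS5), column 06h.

3653

Rows with route=RT029, route_grp=WS5 and hour=06h: riders values are 947, 563, 565, 812, 766.
947 + 563 + 565 + 812 + 766 = 3653.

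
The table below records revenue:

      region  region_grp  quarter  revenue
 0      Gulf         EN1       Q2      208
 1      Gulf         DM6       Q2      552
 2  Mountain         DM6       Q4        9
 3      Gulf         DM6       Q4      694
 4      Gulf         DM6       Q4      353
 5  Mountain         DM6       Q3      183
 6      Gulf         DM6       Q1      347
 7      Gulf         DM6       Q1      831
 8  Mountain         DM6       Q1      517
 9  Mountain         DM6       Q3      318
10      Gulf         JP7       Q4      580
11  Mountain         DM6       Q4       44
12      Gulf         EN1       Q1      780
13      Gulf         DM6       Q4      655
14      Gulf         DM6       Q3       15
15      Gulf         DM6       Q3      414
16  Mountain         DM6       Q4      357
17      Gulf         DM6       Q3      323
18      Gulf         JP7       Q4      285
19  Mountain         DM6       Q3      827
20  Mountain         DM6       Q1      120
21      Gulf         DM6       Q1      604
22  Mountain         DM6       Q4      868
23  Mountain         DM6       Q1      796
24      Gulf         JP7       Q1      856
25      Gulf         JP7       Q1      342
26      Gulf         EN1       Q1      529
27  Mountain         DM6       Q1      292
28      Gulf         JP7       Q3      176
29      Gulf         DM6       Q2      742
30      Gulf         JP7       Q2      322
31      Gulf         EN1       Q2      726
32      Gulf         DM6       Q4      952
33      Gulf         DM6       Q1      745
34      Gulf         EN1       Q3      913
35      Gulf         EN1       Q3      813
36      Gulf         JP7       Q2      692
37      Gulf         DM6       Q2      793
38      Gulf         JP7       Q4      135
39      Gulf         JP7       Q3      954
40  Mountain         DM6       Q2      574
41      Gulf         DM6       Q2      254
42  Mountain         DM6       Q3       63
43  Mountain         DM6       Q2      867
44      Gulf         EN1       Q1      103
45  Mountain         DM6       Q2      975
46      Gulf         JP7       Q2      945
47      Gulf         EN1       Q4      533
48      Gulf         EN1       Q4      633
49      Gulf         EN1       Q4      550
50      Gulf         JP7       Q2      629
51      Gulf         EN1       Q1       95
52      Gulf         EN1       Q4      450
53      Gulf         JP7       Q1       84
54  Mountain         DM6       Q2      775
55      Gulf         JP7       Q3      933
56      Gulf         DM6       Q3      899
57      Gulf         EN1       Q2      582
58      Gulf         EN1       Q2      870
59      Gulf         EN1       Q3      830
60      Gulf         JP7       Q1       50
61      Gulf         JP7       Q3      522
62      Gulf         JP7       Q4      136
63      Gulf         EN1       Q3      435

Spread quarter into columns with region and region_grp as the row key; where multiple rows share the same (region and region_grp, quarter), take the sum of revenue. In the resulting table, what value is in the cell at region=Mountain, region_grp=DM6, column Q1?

Rows with region=Mountain, region_grp=DM6 and quarter=Q1: revenue values are 517, 120, 796, 292.
517 + 120 + 796 + 292 = 1725.

1725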